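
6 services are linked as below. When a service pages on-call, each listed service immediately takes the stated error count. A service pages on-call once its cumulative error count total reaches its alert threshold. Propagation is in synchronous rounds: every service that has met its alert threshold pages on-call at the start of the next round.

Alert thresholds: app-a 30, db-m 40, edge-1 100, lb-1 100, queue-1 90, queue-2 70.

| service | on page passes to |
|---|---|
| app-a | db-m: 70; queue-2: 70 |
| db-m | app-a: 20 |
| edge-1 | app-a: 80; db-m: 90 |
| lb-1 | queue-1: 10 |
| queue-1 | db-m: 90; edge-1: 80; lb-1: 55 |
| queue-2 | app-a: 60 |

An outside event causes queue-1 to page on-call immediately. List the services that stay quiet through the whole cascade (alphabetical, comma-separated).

Round 1 — queue-1 pages on-call (initial).
  db-m: +90 → 90 ≥ 40
  edge-1: +80 → 80 < 100
  lb-1: +55 → 55 < 100
Round 2 — db-m pages on-call.
  app-a: +20 → 20 < 30
No further pages.

app-a, edge-1, lb-1, queue-2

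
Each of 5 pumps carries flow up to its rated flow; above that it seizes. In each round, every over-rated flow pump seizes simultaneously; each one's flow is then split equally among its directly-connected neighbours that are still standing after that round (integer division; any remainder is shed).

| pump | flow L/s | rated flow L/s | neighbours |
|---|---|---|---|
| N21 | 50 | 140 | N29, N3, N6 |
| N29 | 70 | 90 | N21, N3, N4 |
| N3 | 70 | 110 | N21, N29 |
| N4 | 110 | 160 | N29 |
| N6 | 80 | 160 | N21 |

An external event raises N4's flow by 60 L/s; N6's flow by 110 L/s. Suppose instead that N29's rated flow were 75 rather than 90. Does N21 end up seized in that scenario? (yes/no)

With N29's rated flow at 75:
Round 1 — N4 at 170 > 160; N6 at 190 > 160. N4, N6 seize.
  N4 sheds 170 L/s to N29: 170 each.
    N29: 70+170 = 240 > 75
  N6 sheds 190 L/s to N21: 190 each.
    N21: 50+190 = 240 > 140
Round 2 — N21, N29 seize.
  N21 sheds 240 L/s to N3: 240 each.
    N3: 70+240 = 310 > 110
  N29 sheds 240 L/s to N3: 240 each.
    N3: 310+240 = 550 > 110
Round 3 — N3 seizes.
  N3 sheds 550 L/s: no online neighbours, lost.
No further seizures.

yes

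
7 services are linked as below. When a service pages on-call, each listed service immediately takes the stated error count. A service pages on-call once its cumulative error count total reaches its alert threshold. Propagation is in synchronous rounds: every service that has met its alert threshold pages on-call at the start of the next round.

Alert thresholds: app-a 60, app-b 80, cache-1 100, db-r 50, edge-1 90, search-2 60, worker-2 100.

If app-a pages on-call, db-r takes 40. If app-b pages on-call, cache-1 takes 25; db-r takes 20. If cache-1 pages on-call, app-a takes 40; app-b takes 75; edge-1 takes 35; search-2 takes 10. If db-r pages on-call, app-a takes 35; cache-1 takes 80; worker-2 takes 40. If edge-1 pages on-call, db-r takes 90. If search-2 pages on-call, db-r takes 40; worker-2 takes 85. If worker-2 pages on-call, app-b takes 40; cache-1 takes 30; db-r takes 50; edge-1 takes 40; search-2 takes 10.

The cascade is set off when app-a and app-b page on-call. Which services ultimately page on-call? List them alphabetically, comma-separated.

Round 1 — app-a, app-b page on-call (initial).
  cache-1: +25 → 25 < 100
  db-r: +40+20 → 60 ≥ 50
Round 2 — db-r pages on-call.
  cache-1: +80 → 105 ≥ 100
  worker-2: +40 → 40 < 100
Round 3 — cache-1 pages on-call.
  edge-1: +35 → 35 < 90
  search-2: +10 → 10 < 60
No further pages.

app-a, app-b, cache-1, db-r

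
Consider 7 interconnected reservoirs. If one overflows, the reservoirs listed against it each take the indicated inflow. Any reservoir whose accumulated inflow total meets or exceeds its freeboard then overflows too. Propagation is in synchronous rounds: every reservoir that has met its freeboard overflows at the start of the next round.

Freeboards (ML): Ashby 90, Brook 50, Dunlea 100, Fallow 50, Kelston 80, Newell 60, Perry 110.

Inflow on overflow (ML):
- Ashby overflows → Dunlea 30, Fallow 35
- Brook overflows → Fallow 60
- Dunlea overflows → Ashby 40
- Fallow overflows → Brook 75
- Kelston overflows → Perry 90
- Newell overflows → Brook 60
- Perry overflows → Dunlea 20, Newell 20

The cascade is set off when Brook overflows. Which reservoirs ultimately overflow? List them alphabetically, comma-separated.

Round 1 — Brook overflows (initial).
  Fallow: +60 → 60 ≥ 50
Round 2 — Fallow overflows.
No further overflows.

Brook, Fallow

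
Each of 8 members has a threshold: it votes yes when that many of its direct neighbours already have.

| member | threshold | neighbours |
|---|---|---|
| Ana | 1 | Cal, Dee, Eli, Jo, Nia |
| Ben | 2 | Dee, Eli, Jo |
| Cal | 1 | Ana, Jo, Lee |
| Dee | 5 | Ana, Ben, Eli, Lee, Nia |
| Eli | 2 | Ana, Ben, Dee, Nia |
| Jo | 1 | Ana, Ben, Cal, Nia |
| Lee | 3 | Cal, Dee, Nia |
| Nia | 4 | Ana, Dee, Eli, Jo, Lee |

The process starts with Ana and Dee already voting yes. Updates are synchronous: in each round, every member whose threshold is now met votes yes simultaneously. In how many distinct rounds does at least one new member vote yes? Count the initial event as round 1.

4

Round 1 — Ana, Dee vote yes (initial).
Round 2 — checking thresholds:
  Ben: 1 of 3 neighbours < 2, holds.
  Cal: 1 of 3 neighbours ≥ 1, votes yes.
  Eli: 2 of 4 neighbours ≥ 2, votes yes.
  Jo: 1 of 4 neighbours ≥ 1, votes yes.
  Lee: 1 of 3 neighbours < 3, holds.
  Nia: 2 of 5 neighbours < 4, holds.
Round 3 — checking thresholds:
  Ben: 3 of 3 neighbours ≥ 2, votes yes.
  Lee: 2 of 3 neighbours < 3, holds.
  Nia: 4 of 5 neighbours ≥ 4, votes yes.
Round 4 — checking thresholds:
  Lee: 3 of 3 neighbours ≥ 3, votes yes.
Round 5 — no new yes votes; cascade stops.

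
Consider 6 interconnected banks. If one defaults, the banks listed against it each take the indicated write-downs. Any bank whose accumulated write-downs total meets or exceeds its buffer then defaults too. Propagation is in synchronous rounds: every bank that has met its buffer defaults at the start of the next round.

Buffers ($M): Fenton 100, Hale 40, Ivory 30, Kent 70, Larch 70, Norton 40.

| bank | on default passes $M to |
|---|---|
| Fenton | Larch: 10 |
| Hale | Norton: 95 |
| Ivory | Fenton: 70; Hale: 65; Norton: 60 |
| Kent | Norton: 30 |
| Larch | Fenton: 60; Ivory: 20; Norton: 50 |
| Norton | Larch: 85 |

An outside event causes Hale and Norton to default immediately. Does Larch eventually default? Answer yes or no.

Round 1 — Hale, Norton default (initial).
  Larch: +85 → 85 ≥ 70
Round 2 — Larch defaults.
  Fenton: +60 → 60 < 100
  Ivory: +20 → 20 < 30
No further defaults.

yes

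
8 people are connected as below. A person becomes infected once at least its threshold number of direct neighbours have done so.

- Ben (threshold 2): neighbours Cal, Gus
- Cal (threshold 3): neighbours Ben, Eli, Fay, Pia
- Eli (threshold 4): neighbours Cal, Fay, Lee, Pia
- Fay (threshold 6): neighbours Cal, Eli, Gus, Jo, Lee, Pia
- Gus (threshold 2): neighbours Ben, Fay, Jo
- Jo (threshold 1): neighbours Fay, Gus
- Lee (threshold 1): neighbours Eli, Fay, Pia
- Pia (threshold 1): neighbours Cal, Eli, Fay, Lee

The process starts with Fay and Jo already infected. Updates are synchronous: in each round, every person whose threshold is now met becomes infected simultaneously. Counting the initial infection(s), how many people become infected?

5

Round 1 — Fay, Jo become infected (initial).
Round 2 — checking thresholds:
  Cal: 1 of 4 neighbours < 3, not yet.
  Eli: 1 of 4 neighbours < 4, not yet.
  Gus: 2 of 3 neighbours ≥ 2, becomes infected.
  Lee: 1 of 3 neighbours ≥ 1, becomes infected.
  Pia: 1 of 4 neighbours ≥ 1, becomes infected.
Round 3 — no new infections; cascade stops.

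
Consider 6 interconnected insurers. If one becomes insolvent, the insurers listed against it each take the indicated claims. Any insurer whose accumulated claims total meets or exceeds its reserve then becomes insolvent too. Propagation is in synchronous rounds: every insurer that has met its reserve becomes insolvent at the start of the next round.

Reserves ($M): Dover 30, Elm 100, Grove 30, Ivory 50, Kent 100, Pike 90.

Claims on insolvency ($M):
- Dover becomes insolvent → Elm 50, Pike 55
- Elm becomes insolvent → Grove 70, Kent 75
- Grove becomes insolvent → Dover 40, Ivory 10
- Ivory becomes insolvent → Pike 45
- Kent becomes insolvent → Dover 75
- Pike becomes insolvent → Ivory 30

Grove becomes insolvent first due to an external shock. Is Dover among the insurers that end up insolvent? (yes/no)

yes

Round 1 — Grove becomes insolvent (initial).
  Dover: +40 → 40 ≥ 30
  Ivory: +10 → 10 < 50
Round 2 — Dover becomes insolvent.
  Elm: +50 → 50 < 100
  Pike: +55 → 55 < 90
No further insolvencies.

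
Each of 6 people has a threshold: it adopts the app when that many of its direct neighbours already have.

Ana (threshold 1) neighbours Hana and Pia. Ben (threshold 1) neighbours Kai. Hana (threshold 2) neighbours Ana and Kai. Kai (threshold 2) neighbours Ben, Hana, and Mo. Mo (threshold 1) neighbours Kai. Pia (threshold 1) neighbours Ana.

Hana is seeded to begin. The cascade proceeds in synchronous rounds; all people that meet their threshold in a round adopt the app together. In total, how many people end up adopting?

3

Round 1 — Hana adopts the app (initial).
Round 2 — checking thresholds:
  Ana: 1 of 2 neighbours ≥ 1, adopts the app.
  Kai: 1 of 3 neighbours < 2, not yet.
Round 3 — checking thresholds:
  Kai: 1 of 3 neighbours < 2, not yet.
  Pia: 1 of 1 neighbours ≥ 1, adopts the app.
Round 4 — no new adoptions; cascade stops.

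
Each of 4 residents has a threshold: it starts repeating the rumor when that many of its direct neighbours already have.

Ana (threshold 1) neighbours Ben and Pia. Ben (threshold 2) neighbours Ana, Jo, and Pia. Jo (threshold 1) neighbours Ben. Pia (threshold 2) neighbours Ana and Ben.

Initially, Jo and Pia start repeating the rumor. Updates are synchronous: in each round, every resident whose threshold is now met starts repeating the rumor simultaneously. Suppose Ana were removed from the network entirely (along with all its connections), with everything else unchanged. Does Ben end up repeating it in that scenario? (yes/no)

With Ana removed:
Round 1 — Jo, Pia start repeating the rumor (initial).
Round 2 — checking thresholds:
  Ben: 2 of 2 neighbours ≥ 2, starts repeating the rumor.
Round 3 — no new spreads; cascade stops.

yes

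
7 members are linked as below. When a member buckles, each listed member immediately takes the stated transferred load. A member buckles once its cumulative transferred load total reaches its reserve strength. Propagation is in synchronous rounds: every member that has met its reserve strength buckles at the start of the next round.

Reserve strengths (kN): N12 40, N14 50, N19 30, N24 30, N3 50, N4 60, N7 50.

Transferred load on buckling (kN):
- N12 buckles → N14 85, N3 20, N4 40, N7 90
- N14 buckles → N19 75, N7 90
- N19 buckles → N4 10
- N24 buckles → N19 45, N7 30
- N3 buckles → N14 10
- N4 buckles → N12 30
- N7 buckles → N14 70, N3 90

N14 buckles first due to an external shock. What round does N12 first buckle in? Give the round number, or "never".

Round 1 — N14 buckles (initial).
  N19: +75 → 75 ≥ 30
  N7: +90 → 90 ≥ 50
Round 2 — N19, N7 buckle.
  N3: +90 → 90 ≥ 50
  N4: +10 → 10 < 60
Round 3 — N3 buckles.
No further bucklings.

never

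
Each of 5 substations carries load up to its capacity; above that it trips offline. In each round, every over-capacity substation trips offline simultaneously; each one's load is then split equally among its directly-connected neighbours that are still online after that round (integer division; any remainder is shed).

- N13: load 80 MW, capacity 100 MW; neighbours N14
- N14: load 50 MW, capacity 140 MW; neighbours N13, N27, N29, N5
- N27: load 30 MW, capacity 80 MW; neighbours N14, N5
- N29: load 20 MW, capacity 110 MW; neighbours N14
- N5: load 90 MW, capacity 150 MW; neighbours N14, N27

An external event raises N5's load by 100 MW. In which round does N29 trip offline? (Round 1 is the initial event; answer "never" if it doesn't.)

Round 1 — N5 at 190 > 150. N5 trips offline.
  N5 sheds 190 MW to N14, N27: 95 each.
    N14: 50+95 = 145 > 140
    N27: 30+95 = 125 > 80
Round 2 — N14, N27 trip offline.
  N14 sheds 145 MW to N13, N29: 72 each (1 lost).
    N13: 80+72 = 152 > 100
    N29: 20+72 = 92 ≤ 110
  N27 sheds 125 MW: no online neighbours, lost.
Round 3 — N13 trips offline.
  N13 sheds 152 MW: no online neighbours, lost.
No further trips.

never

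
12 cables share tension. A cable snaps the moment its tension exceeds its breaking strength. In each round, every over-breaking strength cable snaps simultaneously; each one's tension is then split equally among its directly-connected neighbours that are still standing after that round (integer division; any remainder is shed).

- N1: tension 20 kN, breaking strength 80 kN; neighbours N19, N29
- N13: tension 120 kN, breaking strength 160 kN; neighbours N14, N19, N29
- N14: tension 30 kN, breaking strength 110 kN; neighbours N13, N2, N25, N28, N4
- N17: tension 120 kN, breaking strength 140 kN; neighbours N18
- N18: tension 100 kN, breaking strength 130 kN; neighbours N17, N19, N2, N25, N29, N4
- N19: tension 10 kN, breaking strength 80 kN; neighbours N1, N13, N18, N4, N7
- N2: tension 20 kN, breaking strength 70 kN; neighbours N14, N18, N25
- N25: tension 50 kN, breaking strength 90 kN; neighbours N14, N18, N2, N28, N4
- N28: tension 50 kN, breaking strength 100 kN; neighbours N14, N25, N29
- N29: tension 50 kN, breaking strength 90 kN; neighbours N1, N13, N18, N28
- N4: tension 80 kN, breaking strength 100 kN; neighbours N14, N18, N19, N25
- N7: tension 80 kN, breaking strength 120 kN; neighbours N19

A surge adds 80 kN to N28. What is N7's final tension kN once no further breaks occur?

Round 1 — N28 at 130 > 100. N28 snaps.
  N28 sheds 130 kN to N14, N25, N29: 43 each (1 lost).
    N14: 30+43 = 73 ≤ 110
    N25: 50+43 = 93 > 90
    N29: 50+43 = 93 > 90
Round 2 — N25, N29 snap.
  N25 sheds 93 kN to N14, N18, N2, N4: 23 each (1 lost).
    N14: 73+23 = 96 ≤ 110
    N18: 100+23 = 123 ≤ 130
    N2: 20+23 = 43 ≤ 70
    N4: 80+23 = 103 > 100
  N29 sheds 93 kN to N1, N13, N18: 31 each.
    N1: 20+31 = 51 ≤ 80
    N13: 120+31 = 151 ≤ 160
    N18: 123+31 = 154 > 130
Round 3 — N18, N4 snap.
  N18 sheds 154 kN to N17, N19, N2: 51 each (1 lost).
    N17: 120+51 = 171 > 140
    N19: 10+51 = 61 ≤ 80
    N2: 43+51 = 94 > 70
  N4 sheds 103 kN to N14, N19: 51 each (1 lost).
    N14: 96+51 = 147 > 110
    N19: 61+51 = 112 > 80
Round 4 — N14, N17, N19, N2 snap.
  N14 sheds 147 kN to N13: 147 each.
    N13: 151+147 = 298 > 160
  N17 sheds 171 kN: no online neighbours, lost.
  N19 sheds 112 kN to N1, N13, N7: 37 each (1 lost).
    N1: 51+37 = 88 > 80
    N13: 298+37 = 335 > 160
    N7: 80+37 = 117 ≤ 120
  N2 sheds 94 kN: no online neighbours, lost.
Round 5 — N1, N13 snap.
  N1 sheds 88 kN: no online neighbours, lost.
  N13 sheds 335 kN: no online neighbours, lost.
No further breaks.

117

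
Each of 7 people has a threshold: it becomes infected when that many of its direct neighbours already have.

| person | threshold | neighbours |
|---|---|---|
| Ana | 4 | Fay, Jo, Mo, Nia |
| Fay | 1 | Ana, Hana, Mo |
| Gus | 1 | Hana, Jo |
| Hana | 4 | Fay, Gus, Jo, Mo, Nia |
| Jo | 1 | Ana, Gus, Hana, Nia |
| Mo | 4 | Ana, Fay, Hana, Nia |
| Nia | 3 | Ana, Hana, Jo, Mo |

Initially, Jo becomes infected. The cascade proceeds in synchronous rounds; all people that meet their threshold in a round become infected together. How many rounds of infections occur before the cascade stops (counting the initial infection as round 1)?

2

Round 1 — Jo becomes infected (initial).
Round 2 — checking thresholds:
  Ana: 1 of 4 neighbours < 4, not yet.
  Gus: 1 of 2 neighbours ≥ 1, becomes infected.
  Hana: 1 of 5 neighbours < 4, not yet.
  Nia: 1 of 4 neighbours < 3, not yet.
Round 3 — no new infections; cascade stops.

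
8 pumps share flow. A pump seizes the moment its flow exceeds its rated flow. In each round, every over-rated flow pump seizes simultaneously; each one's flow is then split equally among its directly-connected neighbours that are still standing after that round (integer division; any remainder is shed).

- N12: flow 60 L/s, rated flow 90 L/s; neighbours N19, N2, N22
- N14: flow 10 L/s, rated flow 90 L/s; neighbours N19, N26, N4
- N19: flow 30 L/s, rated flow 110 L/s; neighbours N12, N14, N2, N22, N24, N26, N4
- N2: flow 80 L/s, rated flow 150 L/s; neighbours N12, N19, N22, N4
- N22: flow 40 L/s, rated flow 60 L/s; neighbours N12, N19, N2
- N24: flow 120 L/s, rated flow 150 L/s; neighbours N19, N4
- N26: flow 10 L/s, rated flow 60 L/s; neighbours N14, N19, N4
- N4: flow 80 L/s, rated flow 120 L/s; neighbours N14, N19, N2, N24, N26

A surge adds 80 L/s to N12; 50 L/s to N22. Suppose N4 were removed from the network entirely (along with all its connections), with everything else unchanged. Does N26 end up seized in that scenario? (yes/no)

With N4 removed:
Round 1 — N12 at 140 > 90; N22 at 90 > 60. N12, N22 seize.
  N12 sheds 140 L/s to N19, N2: 70 each.
    N19: 30+70 = 100 ≤ 110
    N2: 80+70 = 150 ≤ 150
  N22 sheds 90 L/s to N19, N2: 45 each.
    N19: 100+45 = 145 > 110
    N2: 150+45 = 195 > 150
Round 2 — N19, N2 seize.
  N19 sheds 145 L/s to N14, N24, N26: 48 each (1 lost).
    N14: 10+48 = 58 ≤ 90
    N24: 120+48 = 168 > 150
    N26: 10+48 = 58 ≤ 60
  N2 sheds 195 L/s: no online neighbours, lost.
Round 3 — N24 seizes.
  N24 sheds 168 L/s: no online neighbours, lost.
No further seizures.

no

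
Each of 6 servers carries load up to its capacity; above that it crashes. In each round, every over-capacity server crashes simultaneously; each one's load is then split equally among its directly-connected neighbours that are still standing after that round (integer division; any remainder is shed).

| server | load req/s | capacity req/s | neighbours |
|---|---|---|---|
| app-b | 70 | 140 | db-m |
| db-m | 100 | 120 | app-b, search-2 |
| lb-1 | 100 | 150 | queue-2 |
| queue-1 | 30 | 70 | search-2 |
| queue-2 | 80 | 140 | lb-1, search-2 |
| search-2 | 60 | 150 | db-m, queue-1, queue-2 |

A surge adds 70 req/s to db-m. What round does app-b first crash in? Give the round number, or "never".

Round 1 — db-m at 170 > 120. db-m crashes.
  db-m sheds 170 req/s to app-b, search-2: 85 each.
    app-b: 70+85 = 155 > 140
    search-2: 60+85 = 145 ≤ 150
Round 2 — app-b crashes.
  app-b sheds 155 req/s: no online neighbours, lost.
No further crashes.

2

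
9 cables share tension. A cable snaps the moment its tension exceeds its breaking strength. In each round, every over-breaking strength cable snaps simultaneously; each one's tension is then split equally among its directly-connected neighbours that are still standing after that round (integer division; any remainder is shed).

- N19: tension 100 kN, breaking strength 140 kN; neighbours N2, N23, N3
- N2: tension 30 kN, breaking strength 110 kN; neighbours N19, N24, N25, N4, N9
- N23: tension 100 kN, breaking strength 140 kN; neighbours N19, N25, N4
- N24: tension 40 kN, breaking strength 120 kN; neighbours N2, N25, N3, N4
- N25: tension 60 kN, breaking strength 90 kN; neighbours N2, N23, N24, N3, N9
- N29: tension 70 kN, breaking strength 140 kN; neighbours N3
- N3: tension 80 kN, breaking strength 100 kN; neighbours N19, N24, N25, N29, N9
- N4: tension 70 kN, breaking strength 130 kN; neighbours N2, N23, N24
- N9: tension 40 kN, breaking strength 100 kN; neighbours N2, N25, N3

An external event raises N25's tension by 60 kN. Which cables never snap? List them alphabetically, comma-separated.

Round 1 — N25 at 120 > 90. N25 snaps.
  N25 sheds 120 kN to N2, N23, N24, N3, N9: 24 each.
    N2: 30+24 = 54 ≤ 110
    N23: 100+24 = 124 ≤ 140
    N24: 40+24 = 64 ≤ 120
    N3: 80+24 = 104 > 100
    N9: 40+24 = 64 ≤ 100
Round 2 — N3 snaps.
  N3 sheds 104 kN to N19, N24, N29, N9: 26 each.
    N19: 100+26 = 126 ≤ 140
    N24: 64+26 = 90 ≤ 120
    N29: 70+26 = 96 ≤ 140
    N9: 64+26 = 90 ≤ 100
No further breaks.

N19, N2, N23, N24, N29, N4, N9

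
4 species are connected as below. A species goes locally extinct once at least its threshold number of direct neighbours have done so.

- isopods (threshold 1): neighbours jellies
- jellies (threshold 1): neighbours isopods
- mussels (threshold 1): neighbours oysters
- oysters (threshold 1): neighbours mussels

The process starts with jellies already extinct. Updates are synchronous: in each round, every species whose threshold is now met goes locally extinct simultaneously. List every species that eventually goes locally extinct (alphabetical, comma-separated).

Round 1 — jellies goes locally extinct (initial).
Round 2 — checking thresholds:
  isopods: 1 of 1 neighbours ≥ 1, goes locally extinct.
Round 3 — no new extinctions; cascade stops.

isopods, jellies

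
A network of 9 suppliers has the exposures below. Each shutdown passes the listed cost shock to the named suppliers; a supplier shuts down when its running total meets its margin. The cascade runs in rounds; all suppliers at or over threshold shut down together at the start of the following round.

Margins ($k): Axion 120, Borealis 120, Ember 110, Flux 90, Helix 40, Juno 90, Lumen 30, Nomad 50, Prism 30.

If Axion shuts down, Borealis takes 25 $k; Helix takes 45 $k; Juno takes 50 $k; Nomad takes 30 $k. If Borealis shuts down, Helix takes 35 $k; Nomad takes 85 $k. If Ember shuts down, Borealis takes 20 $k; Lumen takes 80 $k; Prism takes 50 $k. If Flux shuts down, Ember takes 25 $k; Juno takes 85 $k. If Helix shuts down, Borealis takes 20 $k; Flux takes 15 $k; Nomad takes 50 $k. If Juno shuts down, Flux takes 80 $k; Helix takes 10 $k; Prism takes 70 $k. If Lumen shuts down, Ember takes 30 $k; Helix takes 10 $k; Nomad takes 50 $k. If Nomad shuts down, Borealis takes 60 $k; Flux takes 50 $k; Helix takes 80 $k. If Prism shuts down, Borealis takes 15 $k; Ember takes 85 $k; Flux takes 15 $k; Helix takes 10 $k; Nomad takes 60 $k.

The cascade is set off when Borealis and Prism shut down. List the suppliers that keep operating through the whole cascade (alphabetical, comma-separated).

Round 1 — Borealis, Prism shut down (initial).
  Ember: +85 → 85 < 110
  Flux: +15 → 15 < 90
  Helix: +35+10 → 45 ≥ 40
  Nomad: +85+60 → 145 ≥ 50
Round 2 — Helix, Nomad shut down.
  Flux: +15+50 → 80 < 90
No further shutdowns.

Axion, Ember, Flux, Juno, Lumen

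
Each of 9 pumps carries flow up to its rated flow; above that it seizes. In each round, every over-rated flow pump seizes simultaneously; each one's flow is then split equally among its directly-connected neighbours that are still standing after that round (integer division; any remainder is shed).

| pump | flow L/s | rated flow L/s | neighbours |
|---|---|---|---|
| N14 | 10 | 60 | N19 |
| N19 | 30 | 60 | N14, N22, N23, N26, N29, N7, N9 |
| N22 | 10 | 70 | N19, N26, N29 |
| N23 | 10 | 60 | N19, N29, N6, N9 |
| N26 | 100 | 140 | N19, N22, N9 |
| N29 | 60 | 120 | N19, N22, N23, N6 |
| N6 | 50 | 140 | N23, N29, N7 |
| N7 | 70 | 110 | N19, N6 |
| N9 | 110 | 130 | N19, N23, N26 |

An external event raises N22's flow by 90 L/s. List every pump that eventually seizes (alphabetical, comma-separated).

Round 1 — N22 at 100 > 70. N22 seizes.
  N22 sheds 100 L/s to N19, N26, N29: 33 each (1 lost).
    N19: 30+33 = 63 > 60
    N26: 100+33 = 133 ≤ 140
    N29: 60+33 = 93 ≤ 120
Round 2 — N19 seizes.
  N19 sheds 63 L/s to N14, N23, N26, N29, N7, N9: 10 each (3 lost).
    N14: 10+10 = 20 ≤ 60
    N23: 10+10 = 20 ≤ 60
    N26: 133+10 = 143 > 140
    N29: 93+10 = 103 ≤ 120
    N7: 70+10 = 80 ≤ 110
    N9: 110+10 = 120 ≤ 130
Round 3 — N26 seizes.
  N26 sheds 143 L/s to N9: 143 each.
    N9: 120+143 = 263 > 130
Round 4 — N9 seizes.
  N9 sheds 263 L/s to N23: 263 each.
    N23: 20+263 = 283 > 60
Round 5 — N23 seizes.
  N23 sheds 283 L/s to N29, N6: 141 each (1 lost).
    N29: 103+141 = 244 > 120
    N6: 50+141 = 191 > 140
Round 6 — N29, N6 seize.
  N29 sheds 244 L/s: no online neighbours, lost.
  N6 sheds 191 L/s to N7: 191 each.
    N7: 80+191 = 271 > 110
Round 7 — N7 seizes.
  N7 sheds 271 L/s: no online neighbours, lost.
No further seizures.

N19, N22, N23, N26, N29, N6, N7, N9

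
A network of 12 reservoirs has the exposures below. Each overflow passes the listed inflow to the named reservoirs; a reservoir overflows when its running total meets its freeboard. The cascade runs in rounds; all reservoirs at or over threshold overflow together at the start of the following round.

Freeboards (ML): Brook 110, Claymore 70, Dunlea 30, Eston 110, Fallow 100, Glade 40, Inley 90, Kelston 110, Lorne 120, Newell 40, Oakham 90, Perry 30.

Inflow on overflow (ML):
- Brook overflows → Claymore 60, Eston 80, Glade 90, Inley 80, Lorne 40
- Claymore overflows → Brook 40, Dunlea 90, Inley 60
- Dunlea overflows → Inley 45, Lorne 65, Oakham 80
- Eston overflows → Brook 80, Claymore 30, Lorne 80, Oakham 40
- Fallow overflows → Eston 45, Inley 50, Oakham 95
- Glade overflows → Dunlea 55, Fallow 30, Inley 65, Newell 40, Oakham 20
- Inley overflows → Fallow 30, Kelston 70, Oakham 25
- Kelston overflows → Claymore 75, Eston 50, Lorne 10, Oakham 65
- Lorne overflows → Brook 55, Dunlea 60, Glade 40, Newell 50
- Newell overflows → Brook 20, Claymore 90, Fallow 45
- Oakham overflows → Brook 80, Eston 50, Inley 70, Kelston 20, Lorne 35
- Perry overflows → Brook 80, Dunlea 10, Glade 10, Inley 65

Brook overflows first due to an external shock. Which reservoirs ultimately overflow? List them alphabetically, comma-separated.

Brook, Claymore, Dunlea, Eston, Fallow, Glade, Inley, Lorne, Newell, Oakham

Round 1 — Brook overflows (initial).
  Claymore: +60 → 60 < 70
  Eston: +80 → 80 < 110
  Glade: +90 → 90 ≥ 40
  Inley: +80 → 80 < 90
  Lorne: +40 → 40 < 120
Round 2 — Glade overflows.
  Dunlea: +55 → 55 ≥ 30
  Fallow: +30 → 30 < 100
  Inley: +65 → 145 ≥ 90
  Newell: +40 → 40 ≥ 40
  Oakham: +20 → 20 < 90
Round 3 — Dunlea, Inley, Newell overflow.
  Claymore: +90 → 150 ≥ 70
  Fallow: +30+45 → 105 ≥ 100
  Kelston: +70 → 70 < 110
  Lorne: +65 → 105 < 120
  Oakham: +80+25 → 125 ≥ 90
Round 4 — Claymore, Fallow, Oakham overflow.
  Eston: +45+50 → 175 ≥ 110
  Kelston: +20 → 90 < 110
  Lorne: +35 → 140 ≥ 120
Round 5 — Eston, Lorne overflow.
No further overflows.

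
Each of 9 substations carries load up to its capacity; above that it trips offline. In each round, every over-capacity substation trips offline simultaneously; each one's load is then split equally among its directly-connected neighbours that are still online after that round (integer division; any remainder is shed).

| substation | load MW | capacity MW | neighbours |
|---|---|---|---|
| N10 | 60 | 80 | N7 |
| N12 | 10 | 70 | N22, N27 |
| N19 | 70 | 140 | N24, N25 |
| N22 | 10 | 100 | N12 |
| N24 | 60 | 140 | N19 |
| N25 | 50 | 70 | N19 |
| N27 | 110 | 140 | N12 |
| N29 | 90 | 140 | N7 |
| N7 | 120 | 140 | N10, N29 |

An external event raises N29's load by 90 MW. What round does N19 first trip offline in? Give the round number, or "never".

never

Round 1 — N29 at 180 > 140. N29 trips offline.
  N29 sheds 180 MW to N7: 180 each.
    N7: 120+180 = 300 > 140
Round 2 — N7 trips offline.
  N7 sheds 300 MW to N10: 300 each.
    N10: 60+300 = 360 > 80
Round 3 — N10 trips offline.
  N10 sheds 360 MW: no online neighbours, lost.
No further trips.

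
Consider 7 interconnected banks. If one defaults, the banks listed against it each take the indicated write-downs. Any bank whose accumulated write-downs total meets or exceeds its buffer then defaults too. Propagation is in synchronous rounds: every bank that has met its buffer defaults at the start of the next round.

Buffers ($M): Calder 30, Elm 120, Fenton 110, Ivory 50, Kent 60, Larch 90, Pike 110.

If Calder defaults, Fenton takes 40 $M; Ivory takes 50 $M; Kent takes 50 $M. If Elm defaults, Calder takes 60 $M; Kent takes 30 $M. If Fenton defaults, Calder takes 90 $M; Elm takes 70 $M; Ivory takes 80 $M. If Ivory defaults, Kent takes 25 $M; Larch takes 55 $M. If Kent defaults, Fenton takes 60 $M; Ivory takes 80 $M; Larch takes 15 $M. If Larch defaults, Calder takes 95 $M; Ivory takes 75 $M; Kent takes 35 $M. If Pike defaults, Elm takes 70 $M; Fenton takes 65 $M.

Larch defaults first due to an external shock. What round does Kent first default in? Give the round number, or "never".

3

Round 1 — Larch defaults (initial).
  Calder: +95 → 95 ≥ 30
  Ivory: +75 → 75 ≥ 50
  Kent: +35 → 35 < 60
Round 2 — Calder, Ivory default.
  Fenton: +40 → 40 < 110
  Kent: +50+25 → 110 ≥ 60
Round 3 — Kent defaults.
  Fenton: +60 → 100 < 110
No further defaults.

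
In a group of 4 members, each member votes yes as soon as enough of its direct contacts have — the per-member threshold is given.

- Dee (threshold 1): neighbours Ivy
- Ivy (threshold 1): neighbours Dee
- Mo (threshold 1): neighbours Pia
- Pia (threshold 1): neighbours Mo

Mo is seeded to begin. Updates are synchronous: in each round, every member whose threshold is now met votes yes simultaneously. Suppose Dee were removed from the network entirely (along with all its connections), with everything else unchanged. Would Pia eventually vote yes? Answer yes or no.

With Dee removed:
Round 1 — Mo votes yes (initial).
Round 2 — checking thresholds:
  Pia: 1 of 1 neighbours ≥ 1, votes yes.
Round 3 — no new yes votes; cascade stops.

yes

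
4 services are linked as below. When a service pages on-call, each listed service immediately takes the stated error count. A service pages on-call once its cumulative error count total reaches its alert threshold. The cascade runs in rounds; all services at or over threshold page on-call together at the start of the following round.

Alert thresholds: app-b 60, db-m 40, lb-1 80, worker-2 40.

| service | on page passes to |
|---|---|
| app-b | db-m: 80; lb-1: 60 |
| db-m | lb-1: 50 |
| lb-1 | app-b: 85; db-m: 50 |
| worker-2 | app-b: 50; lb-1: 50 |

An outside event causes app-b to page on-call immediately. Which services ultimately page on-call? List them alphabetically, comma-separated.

app-b, db-m, lb-1

Round 1 — app-b pages on-call (initial).
  db-m: +80 → 80 ≥ 40
  lb-1: +60 → 60 < 80
Round 2 — db-m pages on-call.
  lb-1: +50 → 110 ≥ 80
Round 3 — lb-1 pages on-call.
No further pages.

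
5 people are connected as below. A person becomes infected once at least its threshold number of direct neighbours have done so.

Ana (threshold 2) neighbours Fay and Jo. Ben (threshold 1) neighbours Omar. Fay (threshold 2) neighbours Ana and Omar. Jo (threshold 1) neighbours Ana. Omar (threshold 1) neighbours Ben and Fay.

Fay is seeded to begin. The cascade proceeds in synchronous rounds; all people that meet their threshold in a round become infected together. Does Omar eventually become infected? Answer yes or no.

Round 1 — Fay becomes infected (initial).
Round 2 — checking thresholds:
  Ana: 1 of 2 neighbours < 2, holds.
  Omar: 1 of 2 neighbours ≥ 1, becomes infected.
Round 3 — checking thresholds:
  Ana: 1 of 2 neighbours < 2, holds.
  Ben: 1 of 1 neighbours ≥ 1, becomes infected.
Round 4 — no new infections; cascade stops.

yes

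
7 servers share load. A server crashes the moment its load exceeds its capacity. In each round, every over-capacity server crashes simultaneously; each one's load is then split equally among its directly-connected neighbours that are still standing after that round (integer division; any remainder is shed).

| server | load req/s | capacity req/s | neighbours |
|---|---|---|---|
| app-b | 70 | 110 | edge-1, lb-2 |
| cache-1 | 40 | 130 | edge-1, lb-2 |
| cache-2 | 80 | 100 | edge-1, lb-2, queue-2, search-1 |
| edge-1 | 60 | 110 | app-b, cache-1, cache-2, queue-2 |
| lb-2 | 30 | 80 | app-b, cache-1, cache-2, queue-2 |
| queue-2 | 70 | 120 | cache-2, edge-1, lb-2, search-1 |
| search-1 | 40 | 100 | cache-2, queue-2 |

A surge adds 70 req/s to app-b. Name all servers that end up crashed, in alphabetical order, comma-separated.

app-b, cache-2, edge-1, lb-2, queue-2, search-1

Round 1 — app-b at 140 > 110. app-b crashes.
  app-b sheds 140 req/s to edge-1, lb-2: 70 each.
    edge-1: 60+70 = 130 > 110
    lb-2: 30+70 = 100 > 80
Round 2 — edge-1, lb-2 crash.
  edge-1 sheds 130 req/s to cache-1, cache-2, queue-2: 43 each (1 lost).
    cache-1: 40+43 = 83 ≤ 130
    cache-2: 80+43 = 123 > 100
    queue-2: 70+43 = 113 ≤ 120
  lb-2 sheds 100 req/s to cache-1, cache-2, queue-2: 33 each (1 lost).
    cache-1: 83+33 = 116 ≤ 130
    cache-2: 123+33 = 156 > 100
    queue-2: 113+33 = 146 > 120
Round 3 — cache-2, queue-2 crash.
  cache-2 sheds 156 req/s to search-1: 156 each.
    search-1: 40+156 = 196 > 100
  queue-2 sheds 146 req/s to search-1: 146 each.
    search-1: 196+146 = 342 > 100
Round 4 — search-1 crashes.
  search-1 sheds 342 req/s: no online neighbours, lost.
No further crashes.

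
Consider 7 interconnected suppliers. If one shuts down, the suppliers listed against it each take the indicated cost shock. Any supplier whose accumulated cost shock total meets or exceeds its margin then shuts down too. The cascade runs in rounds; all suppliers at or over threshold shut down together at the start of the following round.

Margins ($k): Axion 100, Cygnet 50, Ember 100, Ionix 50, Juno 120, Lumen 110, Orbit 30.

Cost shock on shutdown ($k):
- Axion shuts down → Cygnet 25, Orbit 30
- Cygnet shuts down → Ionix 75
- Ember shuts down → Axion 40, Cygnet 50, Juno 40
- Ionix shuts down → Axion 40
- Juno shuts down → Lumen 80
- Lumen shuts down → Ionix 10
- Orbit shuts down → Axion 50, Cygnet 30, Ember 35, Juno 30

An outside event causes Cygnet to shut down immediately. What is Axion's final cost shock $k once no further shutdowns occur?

40

Round 1 — Cygnet shuts down (initial).
  Ionix: +75 → 75 ≥ 50
Round 2 — Ionix shuts down.
  Axion: +40 → 40 < 100
No further shutdowns.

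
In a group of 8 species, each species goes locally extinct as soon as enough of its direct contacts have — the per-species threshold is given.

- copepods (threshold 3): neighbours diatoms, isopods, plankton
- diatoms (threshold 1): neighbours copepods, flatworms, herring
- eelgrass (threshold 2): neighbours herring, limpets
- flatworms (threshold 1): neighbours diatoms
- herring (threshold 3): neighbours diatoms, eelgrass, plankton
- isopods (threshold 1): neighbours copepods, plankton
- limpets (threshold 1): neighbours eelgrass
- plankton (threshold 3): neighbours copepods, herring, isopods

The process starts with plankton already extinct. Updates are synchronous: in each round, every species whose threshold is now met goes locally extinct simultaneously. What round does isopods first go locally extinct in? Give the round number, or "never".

2

Round 1 — plankton goes locally extinct (initial).
Round 2 — checking thresholds:
  copepods: 1 of 3 neighbours < 3, holds.
  herring: 1 of 3 neighbours < 3, holds.
  isopods: 1 of 2 neighbours ≥ 1, goes locally extinct.
Round 3 — no new extinctions; cascade stops.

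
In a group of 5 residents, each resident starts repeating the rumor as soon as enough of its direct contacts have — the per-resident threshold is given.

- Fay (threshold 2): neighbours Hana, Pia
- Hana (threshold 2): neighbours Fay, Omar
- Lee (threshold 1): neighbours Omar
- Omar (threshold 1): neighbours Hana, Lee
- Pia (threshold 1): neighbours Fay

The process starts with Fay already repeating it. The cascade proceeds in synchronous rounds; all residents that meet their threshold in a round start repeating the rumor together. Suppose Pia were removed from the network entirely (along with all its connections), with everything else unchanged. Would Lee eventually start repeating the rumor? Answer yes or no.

no

With Pia removed:
Round 1 — Fay starts repeating the rumor (initial).
Round 2 — no new spreads; cascade stops.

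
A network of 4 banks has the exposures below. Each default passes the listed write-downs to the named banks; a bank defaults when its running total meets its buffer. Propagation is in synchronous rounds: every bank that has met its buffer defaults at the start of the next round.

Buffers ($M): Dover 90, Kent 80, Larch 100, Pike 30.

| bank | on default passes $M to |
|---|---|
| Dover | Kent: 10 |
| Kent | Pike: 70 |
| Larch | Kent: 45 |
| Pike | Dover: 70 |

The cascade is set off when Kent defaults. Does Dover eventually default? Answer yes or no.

no

Round 1 — Kent defaults (initial).
  Pike: +70 → 70 ≥ 30
Round 2 — Pike defaults.
  Dover: +70 → 70 < 90
No further defaults.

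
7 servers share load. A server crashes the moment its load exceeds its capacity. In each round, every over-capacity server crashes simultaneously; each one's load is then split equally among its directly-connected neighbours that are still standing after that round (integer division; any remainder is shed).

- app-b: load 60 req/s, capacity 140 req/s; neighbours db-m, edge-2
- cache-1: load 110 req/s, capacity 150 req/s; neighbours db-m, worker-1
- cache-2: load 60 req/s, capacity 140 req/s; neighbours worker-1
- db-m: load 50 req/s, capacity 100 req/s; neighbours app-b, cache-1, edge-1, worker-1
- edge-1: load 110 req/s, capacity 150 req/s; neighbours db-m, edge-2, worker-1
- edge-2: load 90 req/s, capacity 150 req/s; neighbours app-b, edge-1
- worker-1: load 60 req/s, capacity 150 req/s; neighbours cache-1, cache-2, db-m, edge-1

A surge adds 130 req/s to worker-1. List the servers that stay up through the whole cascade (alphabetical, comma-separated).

Round 1 — worker-1 at 190 > 150. worker-1 crashes.
  worker-1 sheds 190 req/s to cache-1, cache-2, db-m, edge-1: 47 each (2 lost).
    cache-1: 110+47 = 157 > 150
    cache-2: 60+47 = 107 ≤ 140
    db-m: 50+47 = 97 ≤ 100
    edge-1: 110+47 = 157 > 150
Round 2 — cache-1, edge-1 crash.
  cache-1 sheds 157 req/s to db-m: 157 each.
    db-m: 97+157 = 254 > 100
  edge-1 sheds 157 req/s to db-m, edge-2: 78 each (1 lost).
    db-m: 254+78 = 332 > 100
    edge-2: 90+78 = 168 > 150
Round 3 — db-m, edge-2 crash.
  db-m sheds 332 req/s to app-b: 332 each.
    app-b: 60+332 = 392 > 140
  edge-2 sheds 168 req/s to app-b: 168 each.
    app-b: 392+168 = 560 > 140
Round 4 — app-b crashes.
  app-b sheds 560 req/s: no online neighbours, lost.
No further crashes.

cache-2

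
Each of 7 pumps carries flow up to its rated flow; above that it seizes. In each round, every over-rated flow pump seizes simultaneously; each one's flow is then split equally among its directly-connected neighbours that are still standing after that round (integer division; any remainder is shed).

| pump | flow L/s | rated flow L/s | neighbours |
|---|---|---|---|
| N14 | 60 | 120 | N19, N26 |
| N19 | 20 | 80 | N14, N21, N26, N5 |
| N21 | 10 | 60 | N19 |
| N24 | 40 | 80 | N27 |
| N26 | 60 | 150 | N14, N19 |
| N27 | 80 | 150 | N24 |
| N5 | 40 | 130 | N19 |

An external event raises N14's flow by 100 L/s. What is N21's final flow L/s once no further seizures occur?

43

Round 1 — N14 at 160 > 120. N14 seizes.
  N14 sheds 160 L/s to N19, N26: 80 each.
    N19: 20+80 = 100 > 80
    N26: 60+80 = 140 ≤ 150
Round 2 — N19 seizes.
  N19 sheds 100 L/s to N21, N26, N5: 33 each (1 lost).
    N21: 10+33 = 43 ≤ 60
    N26: 140+33 = 173 > 150
    N5: 40+33 = 73 ≤ 130
Round 3 — N26 seizes.
  N26 sheds 173 L/s: no online neighbours, lost.
No further seizures.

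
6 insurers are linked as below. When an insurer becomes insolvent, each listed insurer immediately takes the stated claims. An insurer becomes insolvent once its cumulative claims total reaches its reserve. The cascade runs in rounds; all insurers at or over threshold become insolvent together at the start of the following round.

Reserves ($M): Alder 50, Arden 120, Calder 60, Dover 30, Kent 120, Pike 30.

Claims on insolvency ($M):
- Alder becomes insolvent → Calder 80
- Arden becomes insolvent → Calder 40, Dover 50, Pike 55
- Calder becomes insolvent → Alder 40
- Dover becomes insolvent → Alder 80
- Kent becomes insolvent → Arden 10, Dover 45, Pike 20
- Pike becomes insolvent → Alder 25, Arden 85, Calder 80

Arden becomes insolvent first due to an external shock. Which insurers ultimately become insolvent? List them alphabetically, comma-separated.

Alder, Arden, Calder, Dover, Pike

Round 1 — Arden becomes insolvent (initial).
  Calder: +40 → 40 < 60
  Dover: +50 → 50 ≥ 30
  Pike: +55 → 55 ≥ 30
Round 2 — Dover, Pike become insolvent.
  Alder: +80+25 → 105 ≥ 50
  Calder: +80 → 120 ≥ 60
Round 3 — Alder, Calder become insolvent.
No further insolvencies.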